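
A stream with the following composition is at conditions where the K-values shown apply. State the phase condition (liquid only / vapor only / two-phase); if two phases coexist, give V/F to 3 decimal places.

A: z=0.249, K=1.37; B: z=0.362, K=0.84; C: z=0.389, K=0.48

liquid only

ΣzᵢKᵢ = 0.832; Σzᵢ/Kᵢ = 1.423.
Since ΣzᵢKᵢ < 1 the mixture is below its bubble point — single liquid phase.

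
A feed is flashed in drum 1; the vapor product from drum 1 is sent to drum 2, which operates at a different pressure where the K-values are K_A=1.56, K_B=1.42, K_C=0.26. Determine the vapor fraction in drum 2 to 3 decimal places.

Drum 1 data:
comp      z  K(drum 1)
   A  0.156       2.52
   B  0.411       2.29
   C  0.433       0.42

V/F (drum 2) = 0.313

Drum 1:
Rachford–Rice: g(ψ₁) = Σ zᵢ(Kᵢ−1)/(1+ψ₁(Kᵢ−1)) = 0.
Check two-phase: ΣzᵢKᵢ = 1.516 > 1 and Σzᵢ/Kᵢ = 1.272 > 1, so g(0) = 0.516 > 0 and g(1) = -0.272 < 0.
Newton–Raphson from ψ₁ = 0.36:
  ψ₁ = 0.360: g = 0.1979, g' = -0.702 → ψ₁ = 0.642
  ψ₁ = 0.642: g = 0.0100, g' = -0.667 → ψ₁ = 0.657
Converged at ψ₁ = 0.657.
Drum-1 compositions:
  A: x = 0.078, y = 0.197
  B: x = 0.222, y = 0.510
  C: x = 0.699, y = 0.294
Drum-2 feed = drum-1 vapor: z₂ = (0.1967, 0.5095, 0.2938).
Drum 2:
Let ψ₂ = V/F and solve Σ zᵢ(Kᵢ−1)/(1+ψ₂(Kᵢ−1)) = 0.
Check two-phase: ΣzᵢKᵢ = 1.107 > 1 and Σzᵢ/Kᵢ = 1.615 > 1, so g(0) = 0.107 > 0 and g(1) = -0.615 < 0.
Iterate (Newton) starting at ψ₂ = 0.51:
  ψ₂ = 0.510: g = -0.0872, g' = -0.513 → ψ₂ = 0.340
  ψ₂ = 0.340: g = -0.0107, g' = -0.400 → ψ₂ = 0.313
Converged at ψ₂ = 0.313.
  A: x = 0.167, y = 0.261
  B: x = 0.450, y = 0.639
  C: x = 0.382, y = 0.099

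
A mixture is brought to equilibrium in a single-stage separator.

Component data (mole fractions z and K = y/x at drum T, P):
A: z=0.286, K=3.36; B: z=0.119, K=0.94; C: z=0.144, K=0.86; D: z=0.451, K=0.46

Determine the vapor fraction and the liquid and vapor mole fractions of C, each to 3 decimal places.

ψ = 0.412, x_C = 0.153, y_C = 0.131

Material balance + equilibrium reduce to Σ zᵢ(Kᵢ−1)/(1+ψ(Kᵢ−1)) = 0.
Check two-phase: ΣzᵢKᵢ = 1.404 > 1 and Σzᵢ/Kᵢ = 1.360 > 1, so g(0) = 0.404 > 0 and g(1) = -0.360 < 0.
Iterate (Newton) starting at ψ = 0.5:
  ψ = 0.500: g = -0.0530, g' = -0.586 → ψ = 0.409
  ψ = 0.409: g = 0.0019, g' = -0.632 → ψ = 0.412
Converged at ψ = 0.412.
Compositions from xᵢ = zᵢ/(1+ψ(Kᵢ−1)), yᵢ = Kᵢxᵢ:
  A: x = 0.145, y = 0.487
  B: x = 0.122, y = 0.115
  C: x = 0.153, y = 0.131
  D: x = 0.580, y = 0.267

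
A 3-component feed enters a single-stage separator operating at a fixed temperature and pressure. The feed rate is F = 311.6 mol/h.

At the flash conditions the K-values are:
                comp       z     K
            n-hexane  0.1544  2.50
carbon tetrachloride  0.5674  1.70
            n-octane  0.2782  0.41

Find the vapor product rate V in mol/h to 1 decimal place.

Iterate (Newton) starting at β = 0.5:
  β = 0.5000: g = 0.19373, g' = -0.4608 → β = 0.9204
  β = 0.9204: g = -0.02035, g' = -0.6279 → β = 0.8880
  β = 0.8880: g = -0.00052, g' = -0.5969 → β = 0.8871
Converged at β = 0.8871.
Then V = β·F = 0.8871·311.6 = 276.4 mol/h and L = F − V = 35.2 mol/h.

V = 276.4 mol/h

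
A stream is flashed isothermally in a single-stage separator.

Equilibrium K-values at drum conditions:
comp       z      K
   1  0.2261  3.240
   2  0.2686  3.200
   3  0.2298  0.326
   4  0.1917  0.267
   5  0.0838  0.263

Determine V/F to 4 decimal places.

V/F = 0.4715

Rachford–Rice: g(V/F) = Σ zᵢ(Kᵢ−1)/(1+V/F(Kᵢ−1)) = 0.
Check two-phase: ΣzᵢKᵢ = 1.7402 > 1 and Σzᵢ/Kᵢ = 1.8952 > 1, so g(0) = 0.7402 > 0 and g(1) = -0.8952 < 0.
Newton–Raphson from V/F = 0.38:
  V/F = 0.3800: g = 0.10667, g' = -1.1911 → V/F = 0.4696
  V/F = 0.4696: g = 0.00219, g' = -1.1534 → V/F = 0.4715
Converged at V/F = 0.4715.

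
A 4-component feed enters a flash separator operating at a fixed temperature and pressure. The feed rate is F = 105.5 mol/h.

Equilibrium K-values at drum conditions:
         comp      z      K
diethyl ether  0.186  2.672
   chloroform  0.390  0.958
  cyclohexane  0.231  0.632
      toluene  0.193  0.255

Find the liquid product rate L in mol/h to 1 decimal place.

L = 93.7 mol/h

Rachford–Rice: g(ψ) = Σ zᵢ(Kᵢ−1)/(1+ψ(Kᵢ−1)) = 0.
g(0) = ΣzᵢKᵢ − 1 = 0.066 and g(1) = 1 − Σzᵢ/Kᵢ = -0.599, so a root lies in (0, 1).
Iterate (Newton) starting at ψ = 0.46:
  ψ = 0.460: g = -0.1620, g' = -0.460 → ψ = 0.108
  ψ = 0.108: g = 0.0021, g' = -0.534 → ψ = 0.112
Converged at ψ = 0.112.
Then V = ψ·F = 0.1119·105.5 = 11.8 mol/h and L = F − V = 93.7 mol/h.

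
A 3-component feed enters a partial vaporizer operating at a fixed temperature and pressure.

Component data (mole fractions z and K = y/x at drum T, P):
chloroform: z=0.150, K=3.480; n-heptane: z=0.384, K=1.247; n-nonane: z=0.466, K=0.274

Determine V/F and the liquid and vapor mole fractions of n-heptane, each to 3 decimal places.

Newton iteration, V/F⁰ = 0.33:
  V/F = 0.330: g = -0.1526, g' = -0.724 → V/F = 0.119
  V/F = 0.119: g = 0.0090, g' = -0.866 → V/F = 0.129
  V/F = 0.129: g = 0.0001, g' = -0.850 → V/F = 0.130
Converged at V/F = 0.130.
Compositions from xᵢ = zᵢ/(1+V/F(Kᵢ−1)), yᵢ = Kᵢxᵢ:
  chloroform: x = 0.114, y = 0.395
  n-heptane: x = 0.372, y = 0.464
  n-nonane: x = 0.514, y = 0.141

V/F = 0.130, x_n-heptane = 0.372, y_n-heptane = 0.464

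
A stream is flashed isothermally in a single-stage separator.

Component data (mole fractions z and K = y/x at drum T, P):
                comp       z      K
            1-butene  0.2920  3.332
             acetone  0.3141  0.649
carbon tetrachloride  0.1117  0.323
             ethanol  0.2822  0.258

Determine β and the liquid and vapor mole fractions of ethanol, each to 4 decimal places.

β = 0.2118, x_ethanol = 0.3348, y_ethanol = 0.0864

Let β = V/F and solve Σ zᵢ(Kᵢ−1)/(1+β(Kᵢ−1)) = 0.
Feasibility: ΣzᵢKᵢ = 1.2857, Σzᵢ/Kᵢ = 2.0112 — both > 1, two phases present.
Newton–Raphson from β = 0.31:
  β = 0.3100: g = -0.09614, g' = -0.9277 → β = 0.2064
  β = 0.2064: g = 0.00569, g' = -1.0545 → β = 0.2118
Converged at β = 0.2118.
Compositions from xᵢ = zᵢ/(1+β(Kᵢ−1)), yᵢ = Kᵢxᵢ:
  1-butene: x = 0.1955, y = 0.6513
  acetone: x = 0.3393, y = 0.2202
  carbon tetrachloride: x = 0.1304, y = 0.0421
  ethanol: x = 0.3348, y = 0.0864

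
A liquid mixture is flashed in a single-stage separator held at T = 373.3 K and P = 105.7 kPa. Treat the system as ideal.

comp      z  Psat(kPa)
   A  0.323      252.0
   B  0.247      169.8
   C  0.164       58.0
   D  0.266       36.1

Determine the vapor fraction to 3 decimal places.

Raoult's law: Kᵢ = Pᵢˢᵃᵗ/P = Pᵢˢᵃᵗ/105.7.
  K_A = 252.0/105.7 = 2.38411, K_B = 169.8/105.7 = 1.60643, K_C = 58.0/105.7 = 0.54872, K_D = 36.1/105.7 = 0.34153
Material balance + equilibrium reduce to Σ zᵢ(Kᵢ−1)/(1+ψ(Kᵢ−1)) = 0.
Check two-phase: ΣzᵢKᵢ = 1.348 > 1 and Σzᵢ/Kᵢ = 1.367 > 1, so g(0) = 0.348 > 0 and g(1) = -0.367 < 0.
Iterate (Newton) starting at ψ = 0.41:
  ψ = 0.410: g = 0.0744, g' = -0.577 → ψ = 0.539
  ψ = 0.539: g = -0.0004, g' = -0.590 → ψ = 0.538
Converged at ψ = 0.538.

ψ = 0.538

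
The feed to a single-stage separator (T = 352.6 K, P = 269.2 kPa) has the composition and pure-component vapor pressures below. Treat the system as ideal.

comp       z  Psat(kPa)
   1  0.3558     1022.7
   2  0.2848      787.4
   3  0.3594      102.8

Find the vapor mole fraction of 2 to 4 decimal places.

y_2 = 0.3084

Raoult's law: Kᵢ = Pᵢˢᵃᵗ/P = Pᵢˢᵃᵗ/269.2.
  K_1 = 1022.7/269.2 = 3.799034, K_2 = 787.4/269.2 = 2.924963, K_3 = 102.8/269.2 = 0.381872
Let β = V/F and solve Σ zᵢ(Kᵢ−1)/(1+β(Kᵢ−1)) = 0.
g(0) = ΣzᵢKᵢ − 1 = 1.3220 and g(1) = 1 − Σzᵢ/Kᵢ = -0.1322, so a root lies in (0, 1).
Iterate (Newton) starting at β = 0.44:
  β = 0.4400: g = 0.43795, g' = -1.1282 → β = 0.8282
  β = 0.8282: g = 0.05630, g' = -0.9864 → β = 0.8853
  β = 0.8853: g = -0.00154, g' = -1.0446 → β = 0.8838
Converged at β = 0.8838.
Compositions from xᵢ = zᵢ/(1+β(Kᵢ−1)), yᵢ = Kᵢxᵢ:
  1: x = 0.1024, y = 0.3891
  2: x = 0.1054, y = 0.3084
  3: x = 0.7921, y = 0.3025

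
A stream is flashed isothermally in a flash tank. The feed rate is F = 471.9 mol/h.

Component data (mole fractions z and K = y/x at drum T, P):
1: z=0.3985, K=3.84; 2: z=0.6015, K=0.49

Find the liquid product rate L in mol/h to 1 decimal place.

Material balance + equilibrium reduce to Σ zᵢ(Kᵢ−1)/(1+ψ(Kᵢ−1)) = 0.
g(0) = ΣzᵢKᵢ − 1 = 0.8250 and g(1) = 1 − Σzᵢ/Kᵢ = -0.3313, so a root lies in (0, 1).
Binary case is linear: z₁(K₁−1)(1+ψ(K₂−1)) + z₂(K₂−1)(1+ψ(K₁−1)) = 0
⇒ ψ = [z₁(K₁−1)+z₂(K₂−1)] / [−(K₁−1)(K₂−1)] = 0.82498/1.44840 = 0.5696
Then V = ψ·F = 0.5696·471.9 = 268.8 mol/h and L = F − V = 203.1 mol/h.

L = 203.1 mol/h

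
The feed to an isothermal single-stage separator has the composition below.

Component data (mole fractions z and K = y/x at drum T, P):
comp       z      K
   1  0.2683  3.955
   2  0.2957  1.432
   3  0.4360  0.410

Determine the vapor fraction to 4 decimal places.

ψ = 0.5846

Material balance + equilibrium reduce to Σ zᵢ(Kᵢ−1)/(1+ψ(Kᵢ−1)) = 0.
Check two-phase: ΣzᵢKᵢ = 1.6633 > 1 and Σzᵢ/Kᵢ = 1.3377 > 1, so g(0) = 0.6633 > 0 and g(1) = -0.3377 < 0.
Newton iteration, ψ⁰ = 0.5:
  ψ = 0.5000: g = 0.06018, g' = -0.7244 → ψ = 0.5831
  ψ = 0.5831: g = 0.00105, g' = -0.7039 → ψ = 0.5846
Converged at ψ = 0.5846.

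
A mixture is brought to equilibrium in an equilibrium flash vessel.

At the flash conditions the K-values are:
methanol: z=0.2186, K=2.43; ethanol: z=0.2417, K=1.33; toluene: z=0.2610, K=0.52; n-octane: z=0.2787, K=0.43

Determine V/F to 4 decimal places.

V/F = 0.2000

Rachford–Rice: g(V/F) = Σ zᵢ(Kᵢ−1)/(1+V/F(Kᵢ−1)) = 0.
Feasibility: ΣzᵢKᵢ = 1.1082, Σzᵢ/Kᵢ = 1.4218 — both > 1, two phases present.
Newton iteration, V/F⁰ = 0.57:
  V/F = 0.5700: g = -0.16842, g' = -0.4670 → V/F = 0.2093
  V/F = 0.2093: g = -0.00446, g' = -0.4789 → V/F = 0.2000
Converged at V/F = 0.2000.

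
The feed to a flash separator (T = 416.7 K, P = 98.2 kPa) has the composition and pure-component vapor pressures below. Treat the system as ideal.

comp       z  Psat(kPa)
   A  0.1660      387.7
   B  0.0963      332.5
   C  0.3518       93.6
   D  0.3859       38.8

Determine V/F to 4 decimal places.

V/F = 0.4254

Raoult's law: Kᵢ = Pᵢˢᵃᵗ/P = Pᵢˢᵃᵗ/98.2.
  K_A = 387.7/98.2 = 3.948065, K_B = 332.5/98.2 = 3.385947, K_C = 93.6/98.2 = 0.953157, K_D = 38.8/98.2 = 0.395112
Rachford–Rice: g(V/F) = Σ zᵢ(Kᵢ−1)/(1+V/F(Kᵢ−1)) = 0.
Check two-phase: ΣzᵢKᵢ = 1.4692 > 1 and Σzᵢ/Kᵢ = 1.4163 > 1, so g(0) = 0.4692 > 0 and g(1) = -0.4163 < 0.
Newton–Raphson from V/F = 0.34:
  V/F = 0.3400: g = 0.06065, g' = -0.7515 → V/F = 0.4207
  V/F = 0.4207: g = 0.00320, g' = -0.6788 → V/F = 0.4254
Converged at V/F = 0.4254.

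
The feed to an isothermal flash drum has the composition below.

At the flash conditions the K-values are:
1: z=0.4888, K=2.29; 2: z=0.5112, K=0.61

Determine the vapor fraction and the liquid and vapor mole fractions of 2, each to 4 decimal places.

ψ = 0.8571, x_2 = 0.7679, y_2 = 0.4684

Material balance + equilibrium reduce to Σ zᵢ(Kᵢ−1)/(1+ψ(Kᵢ−1)) = 0.
Check two-phase: ΣzᵢKᵢ = 1.4312 > 1 and Σzᵢ/Kᵢ = 1.0515 > 1, so g(0) = 0.4312 > 0 and g(1) = -0.0515 < 0.
Binary case is linear: z₁(K₁−1)(1+ψ(K₂−1)) + z₂(K₂−1)(1+ψ(K₁−1)) = 0
⇒ ψ = [z₁(K₁−1)+z₂(K₂−1)] / [−(K₁−1)(K₂−1)] = 0.43118/0.50310 = 0.8571
Compositions from xᵢ = zᵢ/(1+ψ(Kᵢ−1)), yᵢ = Kᵢxᵢ:
  1: x = 0.2321, y = 0.5316
  2: x = 0.7679, y = 0.4684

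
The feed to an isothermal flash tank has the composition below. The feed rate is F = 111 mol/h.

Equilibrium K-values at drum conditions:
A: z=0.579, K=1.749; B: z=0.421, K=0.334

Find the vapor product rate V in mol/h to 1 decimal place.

Material balance + equilibrium reduce to Σ zᵢ(Kᵢ−1)/(1+β(Kᵢ−1)) = 0.
Check two-phase: ΣzᵢKᵢ = 1.153 > 1 and Σzᵢ/Kᵢ = 1.592 > 1, so g(0) = 0.153 > 0 and g(1) = -0.592 < 0.
Iterate (Newton) starting at β = 0.5:
  β = 0.500: g = -0.1049, g' = -0.592 → β = 0.323
  β = 0.323: g = -0.0079, g' = -0.514 → β = 0.307
Converged at β = 0.307.
Then V = β·F = 0.3073·111 = 34.1 mol/h and L = F − V = 76.9 mol/h.

V = 34.1 mol/h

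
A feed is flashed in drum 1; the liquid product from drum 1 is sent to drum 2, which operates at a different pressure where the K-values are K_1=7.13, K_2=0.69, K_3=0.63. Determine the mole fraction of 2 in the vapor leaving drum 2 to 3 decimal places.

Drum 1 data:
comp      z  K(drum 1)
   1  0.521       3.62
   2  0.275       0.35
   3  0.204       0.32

Drum 1:
Material balance + equilibrium reduce to Σ zᵢ(Kᵢ−1)/(1+ψ₁(Kᵢ−1)) = 0.
g(0) = ΣzᵢKᵢ − 1 = 1.048 and g(1) = 1 − Σzᵢ/Kᵢ = -0.567, so a root lies in (0, 1).
Newton–Raphson from ψ₁ = 0.69:
  ψ₁ = 0.690: g = -0.0993, g' = -1.170 → ψ₁ = 0.605
  ψ₁ = 0.605: g = -0.0024, g' = -1.123 → ψ₁ = 0.603
Converged at ψ₁ = 0.603.
Drum-1 compositions:
  1: x = 0.202, y = 0.731
  2: x = 0.452, y = 0.158
  3: x = 0.346, y = 0.111
Drum-2 feed = drum-1 liquid: z₂ = (0.2019, 0.4523, 0.3458).
Drum 2:
Let ψ₂ = V/F and solve Σ zᵢ(Kᵢ−1)/(1+ψ₂(Kᵢ−1)) = 0.
g(0) = ΣzᵢKᵢ − 1 = 0.970 and g(1) = 1 − Σzᵢ/Kᵢ = -0.233, so a root lies in (0, 1).
Newton–Raphson from ψ₂ = 0.34:
  ψ₂ = 0.340: g = 0.0983, g' = -0.914 → ψ₂ = 0.448
  ψ₂ = 0.448: g = 0.0146, g' = -0.668 → ψ₂ = 0.469
  ψ₂ = 0.469: g = 0.0004, g' = -0.634 → ψ₂ = 0.470
Converged at ψ₂ = 0.470.
  1: x = 0.052, y = 0.371
  2: x = 0.529, y = 0.365
  3: x = 0.419, y = 0.264

y_2 (drum 2) = 0.365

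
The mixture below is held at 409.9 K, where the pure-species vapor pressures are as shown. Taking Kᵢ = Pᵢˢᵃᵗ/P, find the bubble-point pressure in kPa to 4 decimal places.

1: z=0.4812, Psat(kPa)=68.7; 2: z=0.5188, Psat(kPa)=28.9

Pbub = 48.0518 kPa

At the bubble point ψ → 0, so ΣzᵢKᵢ = 1 with Kᵢ = Pᵢˢᵃᵗ/P ⇒ P = ΣzᵢPᵢˢᵃᵗ.
P = 0.4812·68.7 + 0.5188·28.9 = 48.0518 kPa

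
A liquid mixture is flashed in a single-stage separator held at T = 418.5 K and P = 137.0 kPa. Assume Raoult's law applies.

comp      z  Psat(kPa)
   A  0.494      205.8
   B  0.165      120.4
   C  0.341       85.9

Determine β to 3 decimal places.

Raoult's law: Kᵢ = Pᵢˢᵃᵗ/P = Pᵢˢᵃᵗ/137.0.
  K_A = 205.8/137.0 = 1.50219, K_B = 120.4/137.0 = 0.87883, K_C = 85.9/137.0 = 0.62701
Material balance + equilibrium reduce to Σ zᵢ(Kᵢ−1)/(1+β(Kᵢ−1)) = 0.
Feasibility: ΣzᵢKᵢ = 1.101, Σzᵢ/Kᵢ = 1.060 — both > 1, two phases present.
Newton–Raphson from β = 0.5:
  β = 0.500: g = 0.0207, g' = -0.154 → β = 0.634
Converged at β = 0.634.

β = 0.634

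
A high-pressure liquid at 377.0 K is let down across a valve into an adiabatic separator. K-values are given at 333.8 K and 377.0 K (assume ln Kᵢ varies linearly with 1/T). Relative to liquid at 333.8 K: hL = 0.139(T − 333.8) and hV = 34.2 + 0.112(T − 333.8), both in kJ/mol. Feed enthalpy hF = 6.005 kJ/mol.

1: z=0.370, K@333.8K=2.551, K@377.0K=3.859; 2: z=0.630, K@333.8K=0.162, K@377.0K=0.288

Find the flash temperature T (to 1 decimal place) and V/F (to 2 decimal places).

T = 346.1 K, V/F = 0.13

Adiabatic flash: solve Rachford–Rice at each trial T, then check hF = ψ·hV(T) + (1−ψ)·hL(T).
  T = 333.8 K: K = (2.551, 0.162), RR gives ψ = 0.035, H_out = 1.209 kJ/mol
  T = 377.0 K: K = (3.859, 0.288), RR gives ψ = 0.299, H_out = 15.892 kJ/mol
  T = 355.4 K: K = (3.177, 0.220), RR gives ψ = 0.185, H_out = 9.218 kJ/mol
  T = 344.6 K: K = (2.857, 0.190), RR gives ψ = 0.117, H_out = 5.478 kJ/mol
  T = 350.0 K: K = (3.015, 0.204), RR gives ψ = 0.152, H_out = 7.398 kJ/mol
  T = 347.3 K: K = (2.936, 0.197), RR gives ψ = 0.135, H_out = 6.452 kJ/mol
  T = 346.0 K: K = (2.898, 0.193), RR gives ψ = 0.127, H_out = 5.987 kJ/mol
Linear interpolation between T = 346.0 (H_out = 5.987) and T = 347.3 (H_out = 6.452) on hF = 6.005 gives T ≈ 346.1 K, at which ψ = 0.13.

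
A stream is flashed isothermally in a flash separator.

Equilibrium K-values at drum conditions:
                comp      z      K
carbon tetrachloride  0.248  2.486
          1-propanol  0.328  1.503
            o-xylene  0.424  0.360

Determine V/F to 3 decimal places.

V/F = 0.406

Rachford–Rice: g(V/F) = Σ zᵢ(Kᵢ−1)/(1+V/F(Kᵢ−1)) = 0.
Feasibility: ΣzᵢKᵢ = 1.262, Σzᵢ/Kᵢ = 1.496 — both > 1, two phases present.
Iterate (Newton) starting at V/F = 0.65:
  V/F = 0.650: g = -0.1529, g' = -0.698 → V/F = 0.431
  V/F = 0.431: g = -0.0145, g' = -0.591 → V/F = 0.406
Converged at V/F = 0.406.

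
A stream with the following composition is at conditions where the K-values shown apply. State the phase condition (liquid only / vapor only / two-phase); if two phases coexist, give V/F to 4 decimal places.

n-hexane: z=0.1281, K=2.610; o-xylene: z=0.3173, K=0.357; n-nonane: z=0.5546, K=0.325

liquid only

ΣzᵢKᵢ = 0.6279; Σzᵢ/Kᵢ = 2.6443.
Since ΣzᵢKᵢ < 1 the mixture is below its bubble point — single liquid phase.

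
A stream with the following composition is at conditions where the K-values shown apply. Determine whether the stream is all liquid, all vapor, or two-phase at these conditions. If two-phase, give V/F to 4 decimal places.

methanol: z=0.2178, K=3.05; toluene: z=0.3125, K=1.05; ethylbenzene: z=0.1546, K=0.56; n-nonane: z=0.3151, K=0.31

two-phase, V/F = 0.2076

ΣzᵢKᵢ = 1.1767; Σzᵢ/Kᵢ = 1.6616.
Both exceed 1, so a two-phase solution exists.
Material balance + equilibrium reduce to Σ zᵢ(Kᵢ−1)/(1+ψ(Kᵢ−1)) = 0.
Newton iteration, ψ⁰ = 0.5:
  ψ = 0.5000: g = -0.18341, g' = -0.6228 → ψ = 0.2055
  ψ = 0.2055: g = 0.00148, g' = -0.6937 → ψ = 0.2076
Converged at ψ = 0.2076.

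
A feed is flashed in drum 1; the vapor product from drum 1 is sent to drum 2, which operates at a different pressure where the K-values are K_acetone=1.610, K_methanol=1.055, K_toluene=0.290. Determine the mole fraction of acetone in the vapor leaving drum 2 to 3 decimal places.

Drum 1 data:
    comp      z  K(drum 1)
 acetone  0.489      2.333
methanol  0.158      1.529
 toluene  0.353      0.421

y_acetone (drum 2) = 0.711

Drum 1:
Rachford–Rice: g(ψ₁) = Σ zᵢ(Kᵢ−1)/(1+ψ₁(Kᵢ−1)) = 0.
Feasibility: ΣzᵢKᵢ = 1.531, Σzᵢ/Kᵢ = 1.151 — both > 1, two phases present.
Newton iteration, ψ₁⁰ = 0.5:
  ψ₁ = 0.500: g = 0.1696, g' = -0.575 → ψ₁ = 0.795
  ψ₁ = 0.795: g = -0.0034, g' = -0.633 → ψ₁ = 0.790
Converged at ψ₁ = 0.790.
Drum-1 compositions:
  acetone: x = 0.238, y = 0.556
  methanol: x = 0.111, y = 0.170
  toluene: x = 0.650, y = 0.274
Drum-2 feed = drum-1 vapor: z₂ = (0.5558, 0.1704, 0.2738).
Drum 2:
Let ψ₂ = V/F and solve Σ zᵢ(Kᵢ−1)/(1+ψ₂(Kᵢ−1)) = 0.
g(0) = ΣzᵢKᵢ − 1 = 0.154 and g(1) = 1 − Σzᵢ/Kᵢ = -0.451, so a root lies in (0, 1).
Newton–Raphson from ψ₂ = 0.7:
  ψ₂ = 0.700: g = -0.1398, g' = -0.648 → ψ₂ = 0.484
  ψ₂ = 0.484: g = -0.0253, g' = -0.444 → ψ₂ = 0.427
  ψ₂ = 0.427: g = -0.0009, g' = -0.415 → ψ₂ = 0.425
Converged at ψ₂ = 0.425.
  acetone: x = 0.441, y = 0.711
  methanol: x = 0.167, y = 0.176
  toluene: x = 0.392, y = 0.114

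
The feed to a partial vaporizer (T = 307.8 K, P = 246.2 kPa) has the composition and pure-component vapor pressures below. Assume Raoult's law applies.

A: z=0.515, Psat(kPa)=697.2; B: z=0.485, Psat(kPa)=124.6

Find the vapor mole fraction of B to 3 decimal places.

y_B = 0.399

Raoult's law: Kᵢ = Pᵢˢᵃᵗ/P = Pᵢˢᵃᵗ/246.2.
  K_A = 697.2/246.2 = 2.83184, K_B = 124.6/246.2 = 0.50609
Rachford–Rice: g(β) = Σ zᵢ(Kᵢ−1)/(1+β(Kᵢ−1)) = 0.
g(0) = ΣzᵢKᵢ − 1 = 0.704 and g(1) = 1 − Σzᵢ/Kᵢ = -0.140, so a root lies in (0, 1).
Binary case is linear: z₁(K₁−1)(1+β(K₂−1)) + z₂(K₂−1)(1+β(K₁−1)) = 0
⇒ β = [z₁(K₁−1)+z₂(K₂−1)] / [−(K₁−1)(K₂−1)] = 0.7039/0.9048 = 0.778
Compositions from xᵢ = zᵢ/(1+β(Kᵢ−1)), yᵢ = Kᵢxᵢ:
  A: x = 0.212, y = 0.601
  B: x = 0.788, y = 0.399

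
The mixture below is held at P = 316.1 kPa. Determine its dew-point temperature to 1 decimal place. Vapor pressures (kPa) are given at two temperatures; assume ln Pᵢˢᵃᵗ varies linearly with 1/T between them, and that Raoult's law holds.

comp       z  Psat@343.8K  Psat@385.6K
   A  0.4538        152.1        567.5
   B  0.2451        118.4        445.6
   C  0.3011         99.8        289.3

Dew-point temperature: Σzᵢ·P/Pᵢˢᵃᵗ(T) = 1. Interpolate ln Pᵢˢᵃᵗ = aᵢ + bᵢ/T.
  T = 343.8 K: ΣzᵢP/Pᵢˢᵃᵗ = 2.5511
  T = 385.6 K: ΣzᵢP/Pᵢˢᵃᵗ = 0.7556
  T = 364.7 K: ΣzᵢP/Pᵢˢᵃᵗ = 1.3382
  T = 375.1 K: ΣzᵢP/Pᵢˢᵃᵗ = 0.9985
  T = 369.9 K: ΣzᵢP/Pᵢˢᵃᵗ = 1.1535
  T = 372.5 K: ΣzᵢP/Pᵢˢᵃᵗ = 1.0726
Interpolating between 372.5 K and 375.1 K gives T ≈ 375.0 K.

T = 375.0 K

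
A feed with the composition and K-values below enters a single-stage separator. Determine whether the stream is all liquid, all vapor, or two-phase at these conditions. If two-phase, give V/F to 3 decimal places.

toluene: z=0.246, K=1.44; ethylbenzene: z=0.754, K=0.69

ΣzᵢKᵢ = 0.874; Σzᵢ/Kᵢ = 1.264.
Since ΣzᵢKᵢ < 1 the mixture is below its bubble point — single liquid phase.

all liquid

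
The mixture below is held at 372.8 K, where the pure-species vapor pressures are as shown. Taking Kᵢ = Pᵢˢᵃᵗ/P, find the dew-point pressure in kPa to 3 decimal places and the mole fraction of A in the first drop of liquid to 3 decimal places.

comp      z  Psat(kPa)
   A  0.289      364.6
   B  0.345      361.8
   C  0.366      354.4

Pdew = 359.849 kPa, x_A = 0.285

At the dew point ψ → 1, so Σzᵢ/Kᵢ = 1 with Kᵢ = Pᵢˢᵃᵗ/P ⇒ 1/P = Σzᵢ/Pᵢˢᵃᵗ.
1/P = 0.289/364.6 + 0.345/361.8 + 0.366/354.4 = 0.002779 ⇒ P = 359.849 kPa
xᵢ = zᵢP/Pᵢˢᵃᵗ ⇒ x_A = 0.289·359.849/364.6 = 0.285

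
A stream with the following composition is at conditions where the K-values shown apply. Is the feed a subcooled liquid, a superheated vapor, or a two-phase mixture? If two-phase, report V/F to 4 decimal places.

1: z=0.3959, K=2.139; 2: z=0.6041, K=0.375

two-phase, V/F = 0.1031

ΣzᵢKᵢ = 1.0734; Σzᵢ/Kᵢ = 1.7960.
Both exceed 1, so a two-phase solution exists.
Let ψ = V/F and solve Σ zᵢ(Kᵢ−1)/(1+ψ(Kᵢ−1)) = 0.
Binary case is linear: z₁(K₁−1)(1+ψ(K₂−1)) + z₂(K₂−1)(1+ψ(K₁−1)) = 0
⇒ ψ = [z₁(K₁−1)+z₂(K₂−1)] / [−(K₁−1)(K₂−1)] = 0.07337/0.71187 = 0.1031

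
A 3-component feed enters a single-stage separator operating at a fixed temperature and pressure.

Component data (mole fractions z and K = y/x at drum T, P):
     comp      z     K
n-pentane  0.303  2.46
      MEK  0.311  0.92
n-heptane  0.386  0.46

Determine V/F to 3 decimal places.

Material balance + equilibrium reduce to Σ zᵢ(Kᵢ−1)/(1+V/F(Kᵢ−1)) = 0.
g(0) = ΣzᵢKᵢ − 1 = 0.209 and g(1) = 1 − Σzᵢ/Kᵢ = -0.300, so a root lies in (0, 1).
Newton iteration, V/F⁰ = 0.35:
  V/F = 0.350: g = 0.0102, g' = -0.456 → V/F = 0.372
Converged at V/F = 0.372.

V/F = 0.372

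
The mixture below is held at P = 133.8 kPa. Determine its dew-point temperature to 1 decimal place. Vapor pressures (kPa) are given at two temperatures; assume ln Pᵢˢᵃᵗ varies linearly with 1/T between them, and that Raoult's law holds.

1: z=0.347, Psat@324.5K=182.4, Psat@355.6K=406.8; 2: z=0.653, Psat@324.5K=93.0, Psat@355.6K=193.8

T = 331.4 K

Dew-point temperature: Σzᵢ·P/Pᵢˢᵃᵗ(T) = 1. Interpolate ln Pᵢˢᵃᵗ = aᵢ + bᵢ/T.
  T = 324.5 K: ΣzᵢP/Pᵢˢᵃᵗ = 1.1940
  T = 355.6 K: ΣzᵢP/Pᵢˢᵃᵗ = 0.5650
  T = 340.1 K: ΣzᵢP/Pᵢˢᵃᵗ = 0.8063
  T = 332.3 K: ΣzᵢP/Pᵢˢᵃᵗ = 0.9767
  T = 328.4 K: ΣzᵢP/Pᵢˢᵃᵗ = 1.0786
  T = 330.4 K: ΣzᵢP/Pᵢˢᵃᵗ = 1.0248
Interpolating between 330.4 K and 332.3 K gives T ≈ 331.4 K.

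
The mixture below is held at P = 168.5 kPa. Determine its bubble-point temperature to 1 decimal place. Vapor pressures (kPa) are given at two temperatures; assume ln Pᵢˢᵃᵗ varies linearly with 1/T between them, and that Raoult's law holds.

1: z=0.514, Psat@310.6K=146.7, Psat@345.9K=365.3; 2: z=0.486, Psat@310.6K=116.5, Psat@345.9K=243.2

T = 320.1 K

Bubble-point temperature: ΣzᵢPᵢˢᵃᵗ(T) = P. Interpolate ln Pᵢˢᵃᵗ = aᵢ + bᵢ/T.
  T = 310.6 K: ΣzᵢPᵢˢᵃᵗ = 132.02 kPa
  T = 345.9 K: ΣzᵢPᵢˢᵃᵗ = 305.96 kPa
  T = 328.2 K: ΣzᵢPᵢˢᵃᵗ = 205.14 kPa
  T = 319.4 K: ΣzᵢPᵢˢᵃᵗ = 165.53 kPa
  T = 323.8 K: ΣzᵢPᵢˢᵃᵗ = 184.53 kPa
  T = 321.6 K: ΣzᵢPᵢˢᵃᵗ = 174.83 kPa
Interpolating between 319.4 K and 321.6 K gives T ≈ 320.1 K.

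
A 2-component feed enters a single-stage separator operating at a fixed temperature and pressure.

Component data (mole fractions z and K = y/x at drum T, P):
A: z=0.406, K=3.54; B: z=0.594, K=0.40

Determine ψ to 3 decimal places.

Rachford–Rice: g(ψ) = Σ zᵢ(Kᵢ−1)/(1+ψ(Kᵢ−1)) = 0.
Check two-phase: ΣzᵢKᵢ = 1.675 > 1 and Σzᵢ/Kᵢ = 1.600 > 1, so g(0) = 0.675 > 0 and g(1) = -0.600 < 0.
Binary case is linear: z₁(K₁−1)(1+ψ(K₂−1)) + z₂(K₂−1)(1+ψ(K₁−1)) = 0
⇒ ψ = [z₁(K₁−1)+z₂(K₂−1)] / [−(K₁−1)(K₂−1)] = 0.6748/1.5240 = 0.443

ψ = 0.443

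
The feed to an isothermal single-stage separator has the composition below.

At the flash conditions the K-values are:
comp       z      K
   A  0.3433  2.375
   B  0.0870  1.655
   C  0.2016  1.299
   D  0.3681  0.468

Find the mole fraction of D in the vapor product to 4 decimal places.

Newton–Raphson from ψ = 0.41:
  ψ = 0.4100: g = 0.15002, g' = -0.4733 → ψ = 0.7269
  ψ = 0.7269: g = 0.00487, g' = -0.4686 → ψ = 0.7373
Converged at ψ = 0.7373.
Compositions from xᵢ = zᵢ/(1+ψ(Kᵢ−1)), yᵢ = Kᵢxᵢ:
  A: x = 0.1705, y = 0.4049
  B: x = 0.0587, y = 0.0971
  C: x = 0.1652, y = 0.2146
  D: x = 0.6057, y = 0.2835

y_D = 0.2835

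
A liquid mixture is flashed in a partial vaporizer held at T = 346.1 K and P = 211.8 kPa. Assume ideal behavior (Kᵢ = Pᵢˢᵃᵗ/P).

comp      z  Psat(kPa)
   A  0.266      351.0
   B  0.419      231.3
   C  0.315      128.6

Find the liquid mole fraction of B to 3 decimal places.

x_B = 0.397

Raoult's law: Kᵢ = Pᵢˢᵃᵗ/P = Pᵢˢᵃᵗ/211.8.
  K_A = 351.0/211.8 = 1.65722, K_B = 231.3/211.8 = 1.09207, K_C = 128.6/211.8 = 0.60718
Newton iteration, ψ⁰ = 0.68:
  ψ = 0.680: g = -0.0117, g' = -0.149 → ψ = 0.601
  ψ = 0.601: g = -0.0001, g' = -0.146 → ψ = 0.600
Converged at ψ = 0.600.
Compositions from xᵢ = zᵢ/(1+ψ(Kᵢ−1)), yᵢ = Kᵢxᵢ:
  A: x = 0.191, y = 0.316
  B: x = 0.397, y = 0.434
  C: x = 0.412, y = 0.250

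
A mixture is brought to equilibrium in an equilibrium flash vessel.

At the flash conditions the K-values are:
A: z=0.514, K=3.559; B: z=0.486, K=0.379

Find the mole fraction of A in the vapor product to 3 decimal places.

y_A = 0.695

Rachford–Rice: g(V/F) = Σ zᵢ(Kᵢ−1)/(1+V/F(Kᵢ−1)) = 0.
Check two-phase: ΣzᵢKᵢ = 2.014 > 1 and Σzᵢ/Kᵢ = 1.427 > 1, so g(0) = 1.014 > 0 and g(1) = -0.427 < 0.
Iterate (Newton) starting at V/F = 0.64:
  V/F = 0.640: g = -0.0022, g' = -1.000 → V/F = 0.638
Converged at V/F = 0.638.
Compositions from xᵢ = zᵢ/(1+V/F(Kᵢ−1)), yᵢ = Kᵢxᵢ:
  A: x = 0.195, y = 0.695
  B: x = 0.805, y = 0.305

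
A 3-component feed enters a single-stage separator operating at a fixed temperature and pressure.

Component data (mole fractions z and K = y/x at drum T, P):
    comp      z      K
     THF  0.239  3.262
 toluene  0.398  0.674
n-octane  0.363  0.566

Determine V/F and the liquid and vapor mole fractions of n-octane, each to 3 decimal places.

Rachford–Rice: g(V/F) = Σ zᵢ(Kᵢ−1)/(1+V/F(Kᵢ−1)) = 0.
Feasibility: ΣzᵢKᵢ = 1.253, Σzᵢ/Kᵢ = 1.305 — both > 1, two phases present.
Newton iteration, V/F⁰ = 0.5:
  V/F = 0.500: g = -0.1025, g' = -0.441 → V/F = 0.268
  V/F = 0.268: g = 0.0164, g' = -0.613 → V/F = 0.294
  V/F = 0.294: g = 0.0004, g' = -0.582 → V/F = 0.295
Converged at V/F = 0.295.
Compositions from xᵢ = zᵢ/(1+V/F(Kᵢ−1)), yᵢ = Kᵢxᵢ:
  THF: x = 0.143, y = 0.468
  toluene: x = 0.440, y = 0.297
  n-octane: x = 0.416, y = 0.236

V/F = 0.295, x_n-octane = 0.416, y_n-octane = 0.236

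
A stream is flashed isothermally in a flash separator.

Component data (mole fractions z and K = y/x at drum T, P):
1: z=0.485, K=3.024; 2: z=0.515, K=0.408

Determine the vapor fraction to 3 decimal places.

Binary case is linear: z₁(K₁−1)(1+ψ(K₂−1)) + z₂(K₂−1)(1+ψ(K₁−1)) = 0
⇒ ψ = [z₁(K₁−1)+z₂(K₂−1)] / [−(K₁−1)(K₂−1)] = 0.6768/1.1982 = 0.565

ψ = 0.565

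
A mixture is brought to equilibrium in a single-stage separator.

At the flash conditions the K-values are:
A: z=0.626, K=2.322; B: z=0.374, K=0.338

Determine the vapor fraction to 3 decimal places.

ψ = 0.663

Binary case is linear: z₁(K₁−1)(1+ψ(K₂−1)) + z₂(K₂−1)(1+ψ(K₁−1)) = 0
⇒ ψ = [z₁(K₁−1)+z₂(K₂−1)] / [−(K₁−1)(K₂−1)] = 0.5800/0.8752 = 0.663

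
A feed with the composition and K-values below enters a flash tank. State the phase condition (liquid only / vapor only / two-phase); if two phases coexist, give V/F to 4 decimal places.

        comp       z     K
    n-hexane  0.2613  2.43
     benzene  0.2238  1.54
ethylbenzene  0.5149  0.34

two-phase, V/F = 0.2121

ΣzᵢKᵢ = 1.1547; Σzᵢ/Kᵢ = 1.7673.
Both exceed 1, so a two-phase solution exists.
Newton–Raphson from ψ = 0.5:
  ψ = 0.5000: g = -0.19418, g' = -0.7218 → ψ = 0.2310
  ψ = 0.2310: g = -0.01262, g' = -0.6658 → ψ = 0.2120
  ψ = 0.2120: g = 0.00004, g' = -0.6704 → ψ = 0.2121
Converged at ψ = 0.2121.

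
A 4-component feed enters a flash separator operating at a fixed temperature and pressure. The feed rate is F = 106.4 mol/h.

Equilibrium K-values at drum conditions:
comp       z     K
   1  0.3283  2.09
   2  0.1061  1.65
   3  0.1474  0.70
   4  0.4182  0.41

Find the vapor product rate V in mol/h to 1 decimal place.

Let ψ = V/F and solve Σ zᵢ(Kᵢ−1)/(1+ψ(Kᵢ−1)) = 0.
g(0) = ΣzᵢKᵢ − 1 = 0.1359 and g(1) = 1 − Σzᵢ/Kᵢ = -0.4520, so a root lies in (0, 1).
Iterate (Newton) starting at ψ = 0.5:
  ψ = 0.5000: g = -0.11834, g' = -0.5002 → ψ = 0.2634
  ψ = 0.2634: g = -0.00325, g' = -0.4878 → ψ = 0.2568
Converged at ψ = 0.2568.
Then V = ψ·F = 0.2568·106.4 = 27.3 mol/h and L = F − V = 79.1 mol/h.

V = 27.3 mol/h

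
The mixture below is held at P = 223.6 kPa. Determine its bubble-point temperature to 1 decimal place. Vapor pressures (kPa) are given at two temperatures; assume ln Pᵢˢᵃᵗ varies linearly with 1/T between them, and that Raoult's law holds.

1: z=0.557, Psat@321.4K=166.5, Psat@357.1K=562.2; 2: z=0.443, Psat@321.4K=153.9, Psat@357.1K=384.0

T = 331.4 K

Bubble-point temperature: ΣzᵢPᵢˢᵃᵗ(T) = P. Interpolate ln Pᵢˢᵃᵗ = aᵢ + bᵢ/T.
  T = 321.4 K: ΣzᵢPᵢˢᵃᵗ = 160.92 kPa
  T = 357.1 K: ΣzᵢPᵢˢᵃᵗ = 483.26 kPa
  T = 339.2 K: ΣzᵢPᵢˢᵃᵗ = 285.83 kPa
  T = 330.3 K: ΣzᵢPᵢˢᵃᵗ = 215.97 kPa
  T = 334.8 K: ΣzᵢPᵢˢᵃᵗ = 249.27 kPa
  T = 332.6 K: ΣzᵢPᵢˢᵃᵗ = 232.49 kPa
Interpolating between 330.3 K and 332.6 K gives T ≈ 331.4 K.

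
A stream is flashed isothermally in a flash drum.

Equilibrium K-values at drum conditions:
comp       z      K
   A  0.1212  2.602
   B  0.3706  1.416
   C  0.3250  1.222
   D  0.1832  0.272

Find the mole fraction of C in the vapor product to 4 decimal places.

Newton iteration, V/F⁰ = 0.5:
  V/F = 0.5000: g = 0.09067, g' = -0.3929 → V/F = 0.7308
  V/F = 0.7308: g = -0.01524, g' = -0.5589 → V/F = 0.7035
  V/F = 0.7035: g = -0.00044, g' = -0.5271 → V/F = 0.7027
Converged at V/F = 0.7027.
Compositions from xᵢ = zᵢ/(1+V/F(Kᵢ−1)), yᵢ = Kᵢxᵢ:
  A: x = 0.0570, y = 0.1484
  B: x = 0.2868, y = 0.4061
  C: x = 0.2811, y = 0.3436
  D: x = 0.3751, y = 0.1020

y_C = 0.3436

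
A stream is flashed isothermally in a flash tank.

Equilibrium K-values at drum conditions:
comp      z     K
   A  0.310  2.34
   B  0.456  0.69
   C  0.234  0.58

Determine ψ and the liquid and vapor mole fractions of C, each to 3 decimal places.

ψ = 0.375, x_C = 0.278, y_C = 0.161

Material balance + equilibrium reduce to Σ zᵢ(Kᵢ−1)/(1+ψ(Kᵢ−1)) = 0.
Check two-phase: ΣzᵢKᵢ = 1.176 > 1 and Σzᵢ/Kᵢ = 1.197 > 1, so g(0) = 0.176 > 0 and g(1) = -0.197 < 0.
Iterate (Newton) starting at ψ = 0.66:
  ψ = 0.660: g = -0.0933, g' = -0.305 → ψ = 0.354
  ψ = 0.354: g = 0.0074, g' = -0.368 → ψ = 0.374
  ψ = 0.374: g = 0.0001, g' = -0.361 → ψ = 0.375
Converged at ψ = 0.375.
Compositions from xᵢ = zᵢ/(1+ψ(Kᵢ−1)), yᵢ = Kᵢxᵢ:
  A: x = 0.206, y = 0.483
  B: x = 0.516, y = 0.356
  C: x = 0.278, y = 0.161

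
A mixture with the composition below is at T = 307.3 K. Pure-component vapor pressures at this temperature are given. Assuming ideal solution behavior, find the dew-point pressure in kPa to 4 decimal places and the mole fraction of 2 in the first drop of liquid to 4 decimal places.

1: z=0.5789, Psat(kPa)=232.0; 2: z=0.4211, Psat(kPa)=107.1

Pdew = 155.5912 kPa, x_2 = 0.6118

At the dew point ψ → 1, so Σzᵢ/Kᵢ = 1 with Kᵢ = Pᵢˢᵃᵗ/P ⇒ 1/P = Σzᵢ/Pᵢˢᵃᵗ.
1/P = 0.5789/232.0 + 0.4211/107.1 = 0.0064271 ⇒ P = 155.5912 kPa
xᵢ = zᵢP/Pᵢˢᵃᵗ ⇒ x_2 = 0.4211·155.5912/107.1 = 0.6118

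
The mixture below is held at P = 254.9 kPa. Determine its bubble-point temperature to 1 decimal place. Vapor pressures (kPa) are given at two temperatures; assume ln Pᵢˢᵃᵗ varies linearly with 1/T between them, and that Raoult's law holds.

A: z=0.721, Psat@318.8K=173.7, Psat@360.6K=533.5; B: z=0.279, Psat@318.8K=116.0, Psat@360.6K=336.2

Bubble-point temperature: ΣzᵢPᵢˢᵃᵗ(T) = P. Interpolate ln Pᵢˢᵃᵗ = aᵢ + bᵢ/T.
  T = 318.8 K: ΣzᵢPᵢˢᵃᵗ = 157.60 kPa
  T = 360.6 K: ΣzᵢPᵢˢᵃᵗ = 478.45 kPa
  T = 339.7 K: ΣzᵢPᵢˢᵃᵗ = 284.12 kPa
  T = 329.2 K: ΣzᵢPᵢˢᵃᵗ = 213.29 kPa
  T = 334.4 K: ΣzᵢPᵢˢᵃᵗ = 246.39 kPa
  T = 337.0 K: ΣzᵢPᵢˢᵃᵗ = 264.38 kPa
Interpolating between 334.4 K and 337.0 K gives T ≈ 335.6 K.

T = 335.6 K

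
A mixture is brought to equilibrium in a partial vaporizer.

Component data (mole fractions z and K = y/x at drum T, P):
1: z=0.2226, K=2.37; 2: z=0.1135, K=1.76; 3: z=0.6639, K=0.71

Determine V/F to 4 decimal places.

Material balance + equilibrium reduce to Σ zᵢ(Kᵢ−1)/(1+V/F(Kᵢ−1)) = 0.
Check two-phase: ΣzᵢKᵢ = 1.1987 > 1 and Σzᵢ/Kᵢ = 1.0935 > 1, so g(0) = 0.1987 > 0 and g(1) = -0.0935 < 0.
Newton iteration, V/F⁰ = 0.5:
  V/F = 0.5000: g = 0.01831, g' = -0.2580 → V/F = 0.5710
  V/F = 0.5710: g = 0.00053, g' = -0.2436 → V/F = 0.5732
Converged at V/F = 0.5732.

V/F = 0.5732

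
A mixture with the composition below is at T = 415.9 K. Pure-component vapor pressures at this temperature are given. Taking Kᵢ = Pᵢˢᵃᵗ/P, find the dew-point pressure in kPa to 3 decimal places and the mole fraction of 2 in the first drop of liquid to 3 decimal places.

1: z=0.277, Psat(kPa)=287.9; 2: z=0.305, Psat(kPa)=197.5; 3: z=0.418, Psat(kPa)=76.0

At the dew point ψ → 1, so Σzᵢ/Kᵢ = 1 with Kᵢ = Pᵢˢᵃᵗ/P ⇒ 1/P = Σzᵢ/Pᵢˢᵃᵗ.
1/P = 0.277/287.9 + 0.305/197.5 + 0.418/76.0 = 0.008006 ⇒ P = 124.899 kPa
xᵢ = zᵢP/Pᵢˢᵃᵗ ⇒ x_2 = 0.305·124.899/197.5 = 0.193

Pdew = 124.899 kPa, x_2 = 0.193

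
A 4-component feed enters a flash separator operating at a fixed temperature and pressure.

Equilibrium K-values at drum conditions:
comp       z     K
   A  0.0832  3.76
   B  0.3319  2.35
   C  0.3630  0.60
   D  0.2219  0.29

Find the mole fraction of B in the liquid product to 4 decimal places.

Material balance + equilibrium reduce to Σ zᵢ(Kᵢ−1)/(1+ψ(Kᵢ−1)) = 0.
Check two-phase: ΣzᵢKᵢ = 1.3749 > 1 and Σzᵢ/Kᵢ = 1.5335 > 1, so g(0) = 0.3749 > 0 and g(1) = -0.5335 < 0.
Iterate (Newton) starting at ψ = 0.5:
  ψ = 0.5000: g = -0.06178, g' = -0.6871 → ψ = 0.4101
  ψ = 0.4101: g = 0.00016, g' = -0.6958 → ψ = 0.4103
Converged at ψ = 0.4103.
Compositions from xᵢ = zᵢ/(1+ψ(Kᵢ−1)), yᵢ = Kᵢxᵢ:
  A: x = 0.0390, y = 0.1467
  B: x = 0.2136, y = 0.5019
  C: x = 0.4343, y = 0.2606
  D: x = 0.3131, y = 0.0908

x_B = 0.2136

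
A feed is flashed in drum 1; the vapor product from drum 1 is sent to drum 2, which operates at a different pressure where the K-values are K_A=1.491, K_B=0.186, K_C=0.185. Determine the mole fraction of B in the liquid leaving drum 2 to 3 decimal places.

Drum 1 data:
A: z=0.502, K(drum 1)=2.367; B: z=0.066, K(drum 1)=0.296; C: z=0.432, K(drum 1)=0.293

x_B (drum 2) = 0.050

Drum 1:
Iterate (Newton) starting at ψ₁ = 0.5:
  ψ₁ = 0.500: g = -0.1365, g' = -0.926 → ψ₁ = 0.353
  ψ₁ = 0.353: g = -0.0055, g' = -0.868 → ψ₁ = 0.346
Converged at ψ₁ = 0.346.
Drum-1 compositions:
  A: x = 0.341, y = 0.807
  B: x = 0.087, y = 0.026
  C: x = 0.572, y = 0.168
Drum-2 feed = drum-1 vapor: z₂ = (0.8066, 0.0258, 0.1676).
Drum 2:
Material balance + equilibrium reduce to Σ zᵢ(Kᵢ−1)/(1+ψ₂(Kᵢ−1)) = 0.
Feasibility: ΣzᵢKᵢ = 1.238, Σzᵢ/Kᵢ = 1.586 — both > 1, two phases present.
Newton iteration, ψ₂⁰ = 0.5:
  ψ₂ = 0.500: g = 0.0520, g' = -0.491 → ψ₂ = 0.606
  ψ₂ = 0.606: g = -0.0061, g' = -0.617 → ψ₂ = 0.596
Converged at ψ₂ = 0.596.
  A: x = 0.624, y = 0.930
  B: x = 0.050, y = 0.009
  C: x = 0.326, y = 0.060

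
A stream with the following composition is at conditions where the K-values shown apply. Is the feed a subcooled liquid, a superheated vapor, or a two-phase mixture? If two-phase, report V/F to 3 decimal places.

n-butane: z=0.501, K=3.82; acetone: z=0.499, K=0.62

superheated vapor

ΣzᵢKᵢ = 2.223; Σzᵢ/Kᵢ = 0.936.
Since Σzᵢ/Kᵢ < 1 the mixture is above its dew point — single vapor phase.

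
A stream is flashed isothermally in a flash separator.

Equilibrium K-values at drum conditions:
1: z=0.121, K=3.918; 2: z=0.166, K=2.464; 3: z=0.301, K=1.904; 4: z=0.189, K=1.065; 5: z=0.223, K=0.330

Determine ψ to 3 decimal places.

ψ = 0.885

Material balance + equilibrium reduce to Σ zᵢ(Kᵢ−1)/(1+ψ(Kᵢ−1)) = 0.
g(0) = ΣzᵢKᵢ − 1 = 0.731 and g(1) = 1 − Σzᵢ/Kᵢ = -0.110, so a root lies in (0, 1).
Iterate (Newton) starting at ψ = 0.5:
  ψ = 0.500: g = 0.2585, g' = -0.633 → ψ = 0.909
  ψ = 0.909: g = -0.0199, g' = -0.872 → ψ = 0.886
  ψ = 0.886: g = -0.0005, g' = -0.830 → ψ = 0.885
Converged at ψ = 0.885.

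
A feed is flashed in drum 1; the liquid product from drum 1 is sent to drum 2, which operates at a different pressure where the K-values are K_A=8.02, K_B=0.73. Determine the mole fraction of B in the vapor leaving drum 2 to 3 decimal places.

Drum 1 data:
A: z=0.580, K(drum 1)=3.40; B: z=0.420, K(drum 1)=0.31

Drum 1:
Newton iteration, ψ₁⁰ = 0.5:
  ψ₁ = 0.500: g = 0.1903, g' = -1.156 → ψ₁ = 0.665
  ψ₁ = 0.665: g = 0.0012, g' = -1.178 → ψ₁ = 0.666
Converged at ψ₁ = 0.666.
Drum-1 compositions:
  A: x = 0.223, y = 0.759
  B: x = 0.777, y = 0.241
Drum-2 feed = drum-1 liquid: z₂ = (0.2233, 0.7767).
Drum 2:
Material balance + equilibrium reduce to Σ zᵢ(Kᵢ−1)/(1+ψ₂(Kᵢ−1)) = 0.
g(0) = ΣzᵢKᵢ − 1 = 1.358 and g(1) = 1 − Σzᵢ/Kᵢ = -0.092, so a root lies in (0, 1).
Binary case is linear: z₁(K₁−1)(1+ψ₂(K₂−1)) + z₂(K₂−1)(1+ψ₂(K₁−1)) = 0
⇒ ψ₂ = [z₁(K₁−1)+z₂(K₂−1)] / [−(K₁−1)(K₂−1)] = 1.3579/1.8954 = 0.716
  A: x = 0.037, y = 0.297
  B: x = 0.963, y = 0.703

y_B (drum 2) = 0.703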